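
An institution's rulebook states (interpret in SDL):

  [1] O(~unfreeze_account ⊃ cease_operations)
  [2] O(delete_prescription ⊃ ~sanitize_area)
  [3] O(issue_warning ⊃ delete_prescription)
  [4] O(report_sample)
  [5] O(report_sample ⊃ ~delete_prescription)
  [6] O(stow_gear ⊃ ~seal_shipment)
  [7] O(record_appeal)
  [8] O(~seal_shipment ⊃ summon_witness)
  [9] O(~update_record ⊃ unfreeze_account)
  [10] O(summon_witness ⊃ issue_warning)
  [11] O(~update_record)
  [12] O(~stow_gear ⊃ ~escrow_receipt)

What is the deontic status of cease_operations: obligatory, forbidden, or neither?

Premise 1 is O(~unfreeze_account ⊃ cease_operations), but O(~unfreeze_account) is not derivable from the premises, so it does not yield O(cease_operations).
No premise or chain of K-axiom applications forces O(cease_operations), and none forces O(~cease_operations). So cease_operations is neither obligatory nor forbidden under these norms.

Neither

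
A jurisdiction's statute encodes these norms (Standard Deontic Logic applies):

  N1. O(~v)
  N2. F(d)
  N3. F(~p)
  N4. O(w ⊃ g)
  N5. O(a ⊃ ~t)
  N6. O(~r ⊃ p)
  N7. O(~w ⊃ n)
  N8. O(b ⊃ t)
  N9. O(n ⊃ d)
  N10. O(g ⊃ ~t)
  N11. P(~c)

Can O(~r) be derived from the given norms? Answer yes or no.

Premise 6 is O(~r ⊃ p); even if O(p) held, inferring O(~r) would be affirming the consequent — invalid.
No other premise forces O(~r). An ideal world satisfying every premise can still have ~r false, so O(~r) is not derivable.

No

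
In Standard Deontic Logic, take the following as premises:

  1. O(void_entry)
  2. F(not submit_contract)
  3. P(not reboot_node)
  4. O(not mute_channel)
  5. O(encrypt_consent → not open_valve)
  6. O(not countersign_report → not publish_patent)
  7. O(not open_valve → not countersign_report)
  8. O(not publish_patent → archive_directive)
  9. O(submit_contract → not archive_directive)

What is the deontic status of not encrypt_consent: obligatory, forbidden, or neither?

Premise 2 is F(not submit_contract), i.e. O(submit_contract).
From O(submit_contract) and premise 9, O(submit_contract → not archive_directive), we obtain O(not archive_directive).
The contrapositive of premise 8 (O(not publish_patent → archive_directive)) is O(not archive_directive → publish_patent), and O(not archive_directive) is already established, so O(publish_patent).
Premise 6 is O(not countersign_report → not publish_patent); contrapositively O(publish_patent → countersign_report). Since O(publish_patent) holds, K gives O(countersign_report).
The contrapositive of premise 7 (O(not open_valve → not countersign_report)) is O(countersign_report → open_valve), and O(countersign_report) is already established, so O(open_valve).
Premise 5, O(encrypt_consent → not open_valve), contraposes to O(open_valve → not encrypt_consent); with O(open_valve) we get O(not encrypt_consent).
Premises 1, 3, 4 do not contribute to this derivation.
Hence not encrypt_consent is obligatory.

Obligatory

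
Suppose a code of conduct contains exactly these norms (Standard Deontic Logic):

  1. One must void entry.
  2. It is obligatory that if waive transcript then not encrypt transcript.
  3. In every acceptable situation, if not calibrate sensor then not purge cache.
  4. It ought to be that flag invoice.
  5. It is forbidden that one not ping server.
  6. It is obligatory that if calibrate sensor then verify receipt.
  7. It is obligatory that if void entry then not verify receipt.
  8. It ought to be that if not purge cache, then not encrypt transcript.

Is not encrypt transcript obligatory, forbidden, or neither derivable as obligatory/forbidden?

Obligatory

From premise 1 we have O(void_entry).
From O(void_entry) and premise 7, O(void_entry → ¬verify_receipt), we obtain O(¬verify_receipt).
The contrapositive of premise 6 (O(calibrate_sensor → verify_receipt)) is O(¬verify_receipt → ¬calibrate_sensor), and O(¬verify_receipt) is already established, so O(¬calibrate_sensor).
From O(¬calibrate_sensor) and premise 3, O(¬calibrate_sensor → ¬purge_cache), we obtain O(¬purge_cache).
Applying K to premise 8 (O(¬purge_cache → ¬encrypt_transcript)) and O(¬purge_cache) yields O(¬encrypt_transcript).
Premises 2, 4, 5 do not contribute to this derivation.
Hence ¬encrypt_transcript is obligatory.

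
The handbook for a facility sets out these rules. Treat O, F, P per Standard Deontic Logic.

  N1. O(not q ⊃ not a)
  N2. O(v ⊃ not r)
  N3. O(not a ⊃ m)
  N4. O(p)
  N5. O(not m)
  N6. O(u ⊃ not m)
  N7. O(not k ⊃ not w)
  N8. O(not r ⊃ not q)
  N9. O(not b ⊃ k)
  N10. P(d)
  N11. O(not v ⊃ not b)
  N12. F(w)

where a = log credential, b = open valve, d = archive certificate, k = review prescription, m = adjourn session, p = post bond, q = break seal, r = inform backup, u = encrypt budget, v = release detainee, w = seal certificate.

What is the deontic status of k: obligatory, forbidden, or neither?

From premise 5 we have O(not m).
Premise 3, O(not a ⊃ m), contraposes to O(not m ⊃ a); with O(not m) we get O(a).
Premise 1 is O(not q ⊃ not a); contrapositively O(a ⊃ q). Since O(a) holds, K gives O(q).
Premise 8 is O(not r ⊃ not q); contrapositively O(q ⊃ r). Since O(q) holds, K gives O(r).
Premise 2 is O(v ⊃ not r); contrapositively O(r ⊃ not v). Since O(r) holds, K gives O(not v).
With premise 11, O(not v ⊃ not b), the K-axiom yields O(not b).
From O(not b) and premise 9, O(not b ⊃ k), we obtain O(k).
Premises 4, 6, 7, 10, 12 do not contribute to this derivation.
Hence k is obligatory.

Obligatory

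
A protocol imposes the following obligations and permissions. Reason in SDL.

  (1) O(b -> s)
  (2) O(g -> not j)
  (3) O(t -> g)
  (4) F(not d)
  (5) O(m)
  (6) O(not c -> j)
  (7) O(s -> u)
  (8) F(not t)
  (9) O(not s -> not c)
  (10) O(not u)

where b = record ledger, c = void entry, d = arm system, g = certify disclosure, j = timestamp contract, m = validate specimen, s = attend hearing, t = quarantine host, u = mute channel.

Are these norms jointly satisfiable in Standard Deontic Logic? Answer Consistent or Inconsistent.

Inconsistent

Premise 8, F(not t), is equivalent to O(t).
Applying K to premise 3 (O(t -> g)) and O(t) yields O(g).
Premise 2 is O(g -> not j); since O(g), deontic closure gives O(not j).
The contrapositive of premise 6 (O(not c -> j)) is O(not j -> c), and O(not j) is already established, so O(c).
The contrapositive of premise 9 (O(not s -> not c)) is O(c -> s), and O(c) is already established, so O(s).
With premise 7, O(s -> u), the K-axiom yields O(u).
However, premise 10 gives O(not u).
We now have both O(u) and O(not u) — u is simultaneously obligatory and forbidden, violating the D-axiom.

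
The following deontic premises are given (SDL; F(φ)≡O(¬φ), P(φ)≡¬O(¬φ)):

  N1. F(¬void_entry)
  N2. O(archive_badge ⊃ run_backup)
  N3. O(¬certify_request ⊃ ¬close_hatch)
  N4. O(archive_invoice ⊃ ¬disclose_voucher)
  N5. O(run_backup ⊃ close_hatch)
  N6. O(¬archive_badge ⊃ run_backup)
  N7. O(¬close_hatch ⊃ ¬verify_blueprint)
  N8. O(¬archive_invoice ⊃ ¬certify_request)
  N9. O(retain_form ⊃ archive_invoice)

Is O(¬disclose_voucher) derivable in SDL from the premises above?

Premises 2 and 6 are O(archive_badge ⊃ run_backup) and O(¬archive_badge ⊃ run_backup); every ideal world satisfies archive_badge or ¬archive_badge, so in either case run_backup holds — hence O(run_backup).
Applying K to premise 5 (O(run_backup ⊃ close_hatch)) and O(run_backup) yields O(close_hatch).
The contrapositive of premise 3 (O(¬certify_request ⊃ ¬close_hatch)) is O(close_hatch ⊃ certify_request), and O(close_hatch) is already established, so O(certify_request).
The contrapositive of premise 8 (O(¬archive_invoice ⊃ ¬certify_request)) is O(certify_request ⊃ archive_invoice), and O(certify_request) is already established, so O(archive_invoice).
Premise 4 is O(archive_invoice ⊃ ¬disclose_voucher); since O(archive_invoice), deontic closure gives O(¬disclose_voucher).
Premises 1, 7, 9 do not contribute to this derivation.
So O(¬disclose_voucher) follows.

Yes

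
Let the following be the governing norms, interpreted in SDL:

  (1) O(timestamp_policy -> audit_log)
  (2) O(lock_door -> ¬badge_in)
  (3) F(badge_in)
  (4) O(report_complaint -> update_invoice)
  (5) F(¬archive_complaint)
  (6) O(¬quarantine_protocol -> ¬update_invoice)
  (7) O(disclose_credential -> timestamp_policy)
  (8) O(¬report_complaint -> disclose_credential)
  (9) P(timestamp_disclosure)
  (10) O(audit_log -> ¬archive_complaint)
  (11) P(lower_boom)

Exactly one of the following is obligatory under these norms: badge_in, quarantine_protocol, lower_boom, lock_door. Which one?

Premise 5, F(¬archive_complaint), is equivalent to O(archive_complaint).
Premise 10 is O(audit_log -> ¬archive_complaint); contrapositively O(archive_complaint -> ¬audit_log). Since O(archive_complaint) holds, K gives O(¬audit_log).
Premise 1 is O(timestamp_policy -> audit_log); contrapositively O(¬audit_log -> ¬timestamp_policy). Since O(¬audit_log) holds, K gives O(¬timestamp_policy).
Premise 7, O(disclose_credential -> timestamp_policy), contraposes to O(¬timestamp_policy -> ¬disclose_credential); with O(¬timestamp_policy) we get O(¬disclose_credential).
Premise 8, O(¬report_complaint -> disclose_credential), contraposes to O(¬disclose_credential -> report_complaint); with O(¬disclose_credential) we get O(report_complaint).
Premise 4 is O(report_complaint -> update_invoice); since O(report_complaint), deontic closure gives O(update_invoice).
Premise 6, O(¬quarantine_protocol -> ¬update_invoice), contraposes to O(update_invoice -> quarantine_protocol); with O(update_invoice) we get O(quarantine_protocol).
So O(quarantine_protocol) holds — quarantine_protocol is obligatory. None of the other listed options is made obligatory by any chain of premises.

quarantine_protocol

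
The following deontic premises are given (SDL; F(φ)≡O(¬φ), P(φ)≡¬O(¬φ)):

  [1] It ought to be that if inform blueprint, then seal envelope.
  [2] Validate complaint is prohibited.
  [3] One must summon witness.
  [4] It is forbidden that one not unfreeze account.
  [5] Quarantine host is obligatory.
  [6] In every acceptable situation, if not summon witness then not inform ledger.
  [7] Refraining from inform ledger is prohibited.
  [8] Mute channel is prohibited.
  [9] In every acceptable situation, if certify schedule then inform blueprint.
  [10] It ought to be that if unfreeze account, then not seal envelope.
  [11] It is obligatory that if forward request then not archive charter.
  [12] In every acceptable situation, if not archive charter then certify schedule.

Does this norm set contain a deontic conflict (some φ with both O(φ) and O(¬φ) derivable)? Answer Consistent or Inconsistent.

Premise 6 is O(¬summon_witness → ¬inform_ledger), but O(¬summon_witness) is not derivable from the premises, so it does not yield O(¬inform_ledger).
So O(¬inform_ledger) is not derivable, and the apparent clash with O(inform_ledger) does not arise.
A world satisfying every obligation exists (e.g. archive_charter=true, certify_schedule=false, forward_request=false, inform_blueprint=false, inform_ledger=true, mute_channel=false, quarantine_host=true, seal_envelope=false, summon_witness=true, unfreeze_account=true, validate_complaint=false); no atom is both obligatory and forbidden, so the set is consistent.

Consistent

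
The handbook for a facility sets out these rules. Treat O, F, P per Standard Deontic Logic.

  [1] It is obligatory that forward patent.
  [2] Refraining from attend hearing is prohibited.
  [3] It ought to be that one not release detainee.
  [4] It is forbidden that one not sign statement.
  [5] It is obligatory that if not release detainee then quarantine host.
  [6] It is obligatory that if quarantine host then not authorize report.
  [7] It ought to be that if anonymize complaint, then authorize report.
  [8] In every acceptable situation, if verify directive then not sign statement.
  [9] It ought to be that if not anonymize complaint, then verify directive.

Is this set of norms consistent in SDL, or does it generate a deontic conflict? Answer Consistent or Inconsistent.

Inconsistent

Premise 4 is F(¬sign_statement), i.e. O(sign_statement).
The contrapositive of premise 8 (O(verify_directive → ¬sign_statement)) is O(sign_statement → ¬verify_directive), and O(sign_statement) is already established, so O(¬verify_directive).
Premise 9, O(¬anonymize_complaint → verify_directive), contraposes to O(¬verify_directive → anonymize_complaint); with O(¬verify_directive) we get O(anonymize_complaint).
Applying K to premise 7 (O(anonymize_complaint → authorize_report)) and O(anonymize_complaint) yields O(authorize_report).
The contrapositive of premise 6 (O(quarantine_host → ¬authorize_report)) is O(authorize_report → ¬quarantine_host), and O(authorize_report) is already established, so O(¬quarantine_host).
Premise 5 is O(¬release_detainee → quarantine_host); contrapositively O(¬quarantine_host → release_detainee). Since O(¬quarantine_host) holds, K gives O(release_detainee).
But premise 3 directly asserts O(¬release_detainee).
We now have both O(release_detainee) and O(¬release_detainee) — release_detainee is simultaneously obligatory and forbidden, violating the D-axiom.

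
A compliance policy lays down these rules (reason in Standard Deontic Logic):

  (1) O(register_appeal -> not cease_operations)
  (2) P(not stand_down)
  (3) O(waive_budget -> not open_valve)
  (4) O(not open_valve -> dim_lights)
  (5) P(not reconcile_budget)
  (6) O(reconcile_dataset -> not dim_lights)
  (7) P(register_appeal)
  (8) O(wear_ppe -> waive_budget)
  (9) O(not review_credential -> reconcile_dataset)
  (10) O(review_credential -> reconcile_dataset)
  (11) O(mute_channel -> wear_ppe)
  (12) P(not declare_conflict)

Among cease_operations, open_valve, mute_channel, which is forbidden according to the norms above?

mute_channel

By case analysis on review_credential: premise 10 gives O(review_credential -> reconcile_dataset) and premise 9 gives O(not review_credential -> reconcile_dataset), so O(reconcile_dataset) either way.
Applying K to premise 6 (O(reconcile_dataset -> not dim_lights)) and O(reconcile_dataset) yields O(not dim_lights).
Premise 4, O(not open_valve -> dim_lights), contraposes to O(not dim_lights -> open_valve); with O(not dim_lights) we get O(open_valve).
Premise 3, O(waive_budget -> not open_valve), contraposes to O(open_valve -> not waive_budget); with O(open_valve) we get O(not waive_budget).
Premise 8, O(wear_ppe -> waive_budget), contraposes to O(not waive_budget -> not wear_ppe); with O(not waive_budget) we get O(not wear_ppe).
The contrapositive of premise 11 (O(mute_channel -> wear_ppe)) is O(not wear_ppe -> not mute_channel), and O(not wear_ppe) is already established, so O(not mute_channel).
So O(not mute_channel) holds, i.e. mute_channel is forbidden. None of the other listed options is forbidden under the premises.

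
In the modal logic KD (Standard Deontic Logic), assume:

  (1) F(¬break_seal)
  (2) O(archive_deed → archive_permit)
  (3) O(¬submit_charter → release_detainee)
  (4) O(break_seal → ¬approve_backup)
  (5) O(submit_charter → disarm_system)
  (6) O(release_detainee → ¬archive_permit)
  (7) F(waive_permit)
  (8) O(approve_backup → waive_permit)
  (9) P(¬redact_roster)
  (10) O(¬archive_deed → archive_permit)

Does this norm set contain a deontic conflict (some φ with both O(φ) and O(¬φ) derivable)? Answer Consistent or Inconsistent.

Premise 8 is O(approve_backup → waive_permit), but O(approve_backup) is not derivable from the premises, so it does not yield O(waive_permit).
So O(waive_permit) is not derivable, and the apparent clash with O(¬waive_permit) does not arise.
A world satisfying every obligation exists (e.g. approve_backup=false, archive_deed=false, archive_permit=true, break_seal=true, disarm_system=true, redact_roster=false, release_detainee=false, submit_charter=true, waive_permit=false); no atom is both obligatory and forbidden, so the set is consistent.

Consistent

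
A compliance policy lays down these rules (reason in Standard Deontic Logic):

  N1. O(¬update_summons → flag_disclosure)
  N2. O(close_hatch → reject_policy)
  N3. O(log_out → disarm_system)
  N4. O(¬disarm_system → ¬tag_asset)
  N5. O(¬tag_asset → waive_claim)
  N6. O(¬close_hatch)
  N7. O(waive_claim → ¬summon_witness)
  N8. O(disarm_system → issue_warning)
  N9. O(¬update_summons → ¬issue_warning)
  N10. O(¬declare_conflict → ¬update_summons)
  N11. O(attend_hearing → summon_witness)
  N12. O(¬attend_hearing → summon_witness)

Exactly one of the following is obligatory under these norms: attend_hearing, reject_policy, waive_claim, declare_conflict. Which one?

declare_conflict

Premises 12 and 11 cover both cases: O(¬attend_hearing → summon_witness) and O(attend_hearing → summon_witness). Since ¬attend_hearing ∨ attend_hearing is a tautology, O(summon_witness) follows.
The contrapositive of premise 7 (O(waive_claim → ¬summon_witness)) is O(summon_witness → ¬waive_claim), and O(summon_witness) is already established, so O(¬waive_claim).
Premise 5, O(¬tag_asset → waive_claim), contraposes to O(¬waive_claim → tag_asset); with O(¬waive_claim) we get O(tag_asset).
Premise 4, O(¬disarm_system → ¬tag_asset), contraposes to O(tag_asset → disarm_system); with O(tag_asset) we get O(disarm_system).
Premise 8 is O(disarm_system → issue_warning); since O(disarm_system), deontic closure gives O(issue_warning).
The contrapositive of premise 9 (O(¬update_summons → ¬issue_warning)) is O(issue_warning → update_summons), and O(issue_warning) is already established, so O(update_summons).
Premise 10, O(¬declare_conflict → ¬update_summons), contraposes to O(update_summons → declare_conflict); with O(update_summons) we get O(declare_conflict).
So O(declare_conflict) holds — declare_conflict is obligatory. None of the other listed options is made obligatory by any chain of premises.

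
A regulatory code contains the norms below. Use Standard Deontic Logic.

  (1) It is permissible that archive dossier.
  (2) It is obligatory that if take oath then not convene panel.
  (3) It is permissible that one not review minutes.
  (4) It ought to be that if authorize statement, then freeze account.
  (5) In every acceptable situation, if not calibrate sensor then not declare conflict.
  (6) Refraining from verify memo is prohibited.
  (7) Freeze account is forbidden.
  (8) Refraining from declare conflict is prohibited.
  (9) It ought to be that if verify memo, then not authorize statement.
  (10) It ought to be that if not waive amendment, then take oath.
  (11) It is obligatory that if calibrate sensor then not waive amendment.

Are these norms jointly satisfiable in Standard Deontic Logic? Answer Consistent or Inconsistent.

Premise 4 is O(authorize_statement → freeze_account), but O(authorize_statement) is not derivable from the premises, so it does not yield O(freeze_account).
So O(freeze_account) is not derivable, and the apparent clash with O(¬freeze_account) does not arise.
A world satisfying every obligation exists (e.g. archive_dossier=false, authorize_statement=false, calibrate_sensor=true, convene_panel=false, declare_conflict=true, freeze_account=false, review_minutes=false, take_oath=true, verify_memo=true, waive_amendment=false); no atom is both obligatory and forbidden, so the set is consistent.

Consistent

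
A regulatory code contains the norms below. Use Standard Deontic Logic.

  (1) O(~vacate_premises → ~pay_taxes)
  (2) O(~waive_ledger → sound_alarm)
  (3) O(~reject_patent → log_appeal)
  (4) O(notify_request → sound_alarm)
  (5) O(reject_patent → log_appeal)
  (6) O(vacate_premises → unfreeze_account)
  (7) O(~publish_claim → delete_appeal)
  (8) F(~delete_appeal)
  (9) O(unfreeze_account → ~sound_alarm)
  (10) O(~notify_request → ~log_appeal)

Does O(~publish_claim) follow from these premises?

Premise 7 is O(~publish_claim → delete_appeal); even if O(delete_appeal) held, inferring O(~publish_claim) would be affirming the consequent — invalid.
No other premise forces O(~publish_claim). An ideal world satisfying every premise can still have ~publish_claim false, so O(~publish_claim) is not derivable.

No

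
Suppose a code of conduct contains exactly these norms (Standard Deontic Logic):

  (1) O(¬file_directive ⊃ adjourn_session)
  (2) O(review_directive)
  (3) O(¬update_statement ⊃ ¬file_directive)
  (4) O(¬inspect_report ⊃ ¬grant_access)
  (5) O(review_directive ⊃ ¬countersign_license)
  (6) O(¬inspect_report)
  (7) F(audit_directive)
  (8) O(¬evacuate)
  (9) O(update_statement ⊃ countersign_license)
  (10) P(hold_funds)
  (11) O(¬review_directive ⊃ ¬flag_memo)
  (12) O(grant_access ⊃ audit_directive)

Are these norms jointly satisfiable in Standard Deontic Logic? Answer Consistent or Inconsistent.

Premise 12 is O(grant_access ⊃ audit_directive), but O(grant_access) is not derivable from the premises, so it does not yield O(audit_directive).
So O(audit_directive) is not derivable, and the apparent clash with O(¬audit_directive) does not arise.
A world satisfying every obligation exists (e.g. adjourn_session=true, audit_directive=false, countersign_license=false, evacuate=false, file_directive=false, flag_memo=false, grant_access=false, hold_funds=false, inspect_report=false, review_directive=true, update_statement=false); no atom is both obligatory and forbidden, so the set is consistent.

Consistent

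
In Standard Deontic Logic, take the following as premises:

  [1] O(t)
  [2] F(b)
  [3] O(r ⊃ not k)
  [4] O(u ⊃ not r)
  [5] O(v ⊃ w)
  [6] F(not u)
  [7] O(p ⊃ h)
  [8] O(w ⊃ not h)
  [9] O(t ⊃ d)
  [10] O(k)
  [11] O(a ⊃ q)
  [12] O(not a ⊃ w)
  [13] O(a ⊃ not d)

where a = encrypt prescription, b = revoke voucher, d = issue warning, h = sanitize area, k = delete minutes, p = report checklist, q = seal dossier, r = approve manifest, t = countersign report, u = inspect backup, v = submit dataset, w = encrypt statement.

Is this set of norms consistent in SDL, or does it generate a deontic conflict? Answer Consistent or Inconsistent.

Consistent

Premise 3 is O(r ⊃ not k), but O(r) is not derivable from the premises, so it does not yield O(not k).
So O(not k) is not derivable, and the apparent clash with O(k) does not arise.
A world satisfying every obligation exists (e.g. a=false, b=false, d=true, h=false, k=true, p=false, q=false, r=false, t=true, u=true, v=false, w=true); no atom is both obligatory and forbidden, so the set is consistent.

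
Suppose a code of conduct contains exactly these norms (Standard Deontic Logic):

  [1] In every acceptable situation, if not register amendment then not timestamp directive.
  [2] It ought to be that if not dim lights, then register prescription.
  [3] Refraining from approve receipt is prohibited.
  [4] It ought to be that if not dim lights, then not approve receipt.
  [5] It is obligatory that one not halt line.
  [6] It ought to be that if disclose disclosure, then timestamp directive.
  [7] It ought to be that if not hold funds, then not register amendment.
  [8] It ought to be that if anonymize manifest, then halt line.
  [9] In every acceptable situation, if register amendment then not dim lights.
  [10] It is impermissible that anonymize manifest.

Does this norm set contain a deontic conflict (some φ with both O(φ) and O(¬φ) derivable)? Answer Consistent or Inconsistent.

Consistent

Premise 8 is O(anonymize_manifest → halt_line), but O(anonymize_manifest) is not derivable from the premises, so it does not yield O(halt_line).
So O(halt_line) is not derivable, and the apparent clash with O(¬halt_line) does not arise.
A world satisfying every obligation exists (e.g. anonymize_manifest=false, approve_receipt=true, dim_lights=true, disclose_disclosure=false, halt_line=false, hold_funds=false, register_amendment=false, register_prescription=false, timestamp_directive=false); no atom is both obligatory and forbidden, so the set is consistent.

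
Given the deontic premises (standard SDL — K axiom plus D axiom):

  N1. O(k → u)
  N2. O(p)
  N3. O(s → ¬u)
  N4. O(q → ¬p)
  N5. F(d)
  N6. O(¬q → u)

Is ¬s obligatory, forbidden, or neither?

Obligatory

Premise 2 states O(p) outright.
Premise 4, O(q → ¬p), contraposes to O(p → ¬q); with O(p) we get O(¬q).
Applying K to premise 6 (O(¬q → u)) and O(¬q) yields O(u).
Premise 3 is O(s → ¬u); contrapositively O(u → ¬s). Since O(u) holds, K gives O(¬s).
Premises 1, 5 do not contribute to this derivation.
Hence ¬s is obligatory.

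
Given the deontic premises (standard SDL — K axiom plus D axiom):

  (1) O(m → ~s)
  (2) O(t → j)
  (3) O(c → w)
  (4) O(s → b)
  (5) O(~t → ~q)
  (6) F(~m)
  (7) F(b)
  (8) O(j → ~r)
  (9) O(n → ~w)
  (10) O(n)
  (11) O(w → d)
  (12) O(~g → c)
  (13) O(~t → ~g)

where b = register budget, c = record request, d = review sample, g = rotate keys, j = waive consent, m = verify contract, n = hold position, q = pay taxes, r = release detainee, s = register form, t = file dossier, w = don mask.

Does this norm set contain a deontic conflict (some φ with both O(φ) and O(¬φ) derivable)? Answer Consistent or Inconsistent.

Premise 4 is O(s → b), but O(s) is not derivable from the premises, so it does not yield O(b).
So O(b) is not derivable, and the apparent clash with O(~b) does not arise.
A world satisfying every obligation exists (e.g. b=false, c=false, d=false, g=true, j=true, m=true, n=true, q=false, r=false, s=false, t=true, w=false); no atom is both obligatory and forbidden, so the set is consistent.

Consistent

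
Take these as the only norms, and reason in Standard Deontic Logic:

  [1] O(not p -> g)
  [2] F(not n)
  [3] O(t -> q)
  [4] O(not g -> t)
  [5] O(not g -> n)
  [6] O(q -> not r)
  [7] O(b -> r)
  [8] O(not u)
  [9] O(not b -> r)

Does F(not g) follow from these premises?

By case analysis on b: premise 7 gives O(b -> r) and premise 9 gives O(not b -> r), so O(r) either way.
The contrapositive of premise 6 (O(q -> not r)) is O(r -> not q), and O(r) is already established, so O(not q).
Premise 3, O(t -> q), contraposes to O(not q -> not t); with O(not q) we get O(not t).
Premise 4 is O(not g -> t); contrapositively O(not t -> g). Since O(not t) holds, K gives O(g).
Premises 1, 2, 5, 8 do not contribute to this derivation.
So O(g) holds, i.e. F(not g). The claim follows.

Yes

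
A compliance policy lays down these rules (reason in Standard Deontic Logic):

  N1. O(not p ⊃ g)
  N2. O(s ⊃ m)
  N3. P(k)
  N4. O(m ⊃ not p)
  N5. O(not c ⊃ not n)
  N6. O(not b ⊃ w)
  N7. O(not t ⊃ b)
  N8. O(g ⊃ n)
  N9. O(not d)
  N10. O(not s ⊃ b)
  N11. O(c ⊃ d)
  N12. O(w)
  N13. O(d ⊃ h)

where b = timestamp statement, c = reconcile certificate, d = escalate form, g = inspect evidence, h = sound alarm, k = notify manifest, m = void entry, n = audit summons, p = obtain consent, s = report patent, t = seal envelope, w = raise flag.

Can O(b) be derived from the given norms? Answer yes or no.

Yes

From premise 9 we have O(not d).
Premise 11 is O(c ⊃ d); contrapositively O(not d ⊃ not c). Since O(not d) holds, K gives O(not c).
With premise 5, O(not c ⊃ not n), the K-axiom yields O(not n).
The contrapositive of premise 8 (O(g ⊃ n)) is O(not n ⊃ not g), and O(not n) is already established, so O(not g).
The contrapositive of premise 1 (O(not p ⊃ g)) is O(not g ⊃ p), and O(not g) is already established, so O(p).
The contrapositive of premise 4 (O(m ⊃ not p)) is O(p ⊃ not m), and O(p) is already established, so O(not m).
The contrapositive of premise 2 (O(s ⊃ m)) is O(not m ⊃ not s), and O(not m) is already established, so O(not s).
Applying K to premise 10 (O(not s ⊃ b)) and O(not s) yields O(b).
Premises 3, 6, 7, 12, 13 do not contribute to this derivation.
So O(b) follows.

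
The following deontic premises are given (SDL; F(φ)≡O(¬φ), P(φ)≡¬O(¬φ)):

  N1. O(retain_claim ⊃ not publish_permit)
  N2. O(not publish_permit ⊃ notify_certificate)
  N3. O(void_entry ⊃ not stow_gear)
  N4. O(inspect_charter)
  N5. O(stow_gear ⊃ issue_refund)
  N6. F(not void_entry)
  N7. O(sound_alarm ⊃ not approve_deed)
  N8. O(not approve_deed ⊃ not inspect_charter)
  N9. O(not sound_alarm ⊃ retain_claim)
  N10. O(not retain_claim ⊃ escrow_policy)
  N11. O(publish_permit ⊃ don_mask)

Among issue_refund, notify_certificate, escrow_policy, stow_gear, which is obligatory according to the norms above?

Premise 4 states O(inspect_charter) outright.
Premise 8 is O(not approve_deed ⊃ not inspect_charter); contrapositively O(inspect_charter ⊃ approve_deed). Since O(inspect_charter) holds, K gives O(approve_deed).
Premise 7, O(sound_alarm ⊃ not approve_deed), contraposes to O(approve_deed ⊃ not sound_alarm); with O(approve_deed) we get O(not sound_alarm).
Premise 9 is O(not sound_alarm ⊃ retain_claim); since O(not sound_alarm), deontic closure gives O(retain_claim).
Premise 1 is O(retain_claim ⊃ not publish_permit); since O(retain_claim), deontic closure gives O(not publish_permit).
From O(not publish_permit) and premise 2, O(not publish_permit ⊃ notify_certificate), we obtain O(notify_certificate).
So O(notify_certificate) holds — notify_certificate is obligatory. None of the other listed options is made obligatory by any chain of premises.

notify_certificate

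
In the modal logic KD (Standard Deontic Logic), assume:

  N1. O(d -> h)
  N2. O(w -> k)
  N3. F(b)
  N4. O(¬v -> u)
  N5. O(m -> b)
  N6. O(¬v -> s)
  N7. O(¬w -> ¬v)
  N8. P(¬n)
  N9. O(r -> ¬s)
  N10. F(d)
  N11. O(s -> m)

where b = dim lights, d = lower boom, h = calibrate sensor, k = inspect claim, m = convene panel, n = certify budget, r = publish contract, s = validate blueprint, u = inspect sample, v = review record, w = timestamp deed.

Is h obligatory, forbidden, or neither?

Neither

Premise 1 is O(d -> h), but O(d) is not derivable from the premises, so it does not yield O(h).
No premise or chain of K-axiom applications forces O(h), and none forces O(¬h). So h is neither obligatory nor forbidden under these norms.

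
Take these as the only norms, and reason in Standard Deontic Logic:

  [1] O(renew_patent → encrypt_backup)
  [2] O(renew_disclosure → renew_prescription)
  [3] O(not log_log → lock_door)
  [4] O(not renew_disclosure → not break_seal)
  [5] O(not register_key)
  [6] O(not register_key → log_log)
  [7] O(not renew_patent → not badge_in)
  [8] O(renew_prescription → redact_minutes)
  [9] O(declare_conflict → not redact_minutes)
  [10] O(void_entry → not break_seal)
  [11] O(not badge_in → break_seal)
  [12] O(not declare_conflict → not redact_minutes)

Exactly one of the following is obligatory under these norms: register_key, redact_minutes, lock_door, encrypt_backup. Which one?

Premises 12 and 9 cover both cases: O(not declare_conflict → not redact_minutes) and O(declare_conflict → not redact_minutes). Since not declare_conflict ∨ declare_conflict is a tautology, O(not redact_minutes) follows.
Premise 8 is O(renew_prescription → redact_minutes); contrapositively O(not redact_minutes → not renew_prescription). Since O(not redact_minutes) holds, K gives O(not renew_prescription).
Premise 2 is O(renew_disclosure → renew_prescription); contrapositively O(not renew_prescription → not renew_disclosure). Since O(not renew_prescription) holds, K gives O(not renew_disclosure).
With premise 4, O(not renew_disclosure → not break_seal), the K-axiom yields O(not break_seal).
The contrapositive of premise 11 (O(not badge_in → break_seal)) is O(not break_seal → badge_in), and O(not break_seal) is already established, so O(badge_in).
The contrapositive of premise 7 (O(not renew_patent → not badge_in)) is O(badge_in → renew_patent), and O(badge_in) is already established, so O(renew_patent).
Applying K to premise 1 (O(renew_patent → encrypt_backup)) and O(renew_patent) yields O(encrypt_backup).
So O(encrypt_backup) holds — encrypt_backup is obligatory. None of the other listed options is made obligatory by any chain of premises.

encrypt_backup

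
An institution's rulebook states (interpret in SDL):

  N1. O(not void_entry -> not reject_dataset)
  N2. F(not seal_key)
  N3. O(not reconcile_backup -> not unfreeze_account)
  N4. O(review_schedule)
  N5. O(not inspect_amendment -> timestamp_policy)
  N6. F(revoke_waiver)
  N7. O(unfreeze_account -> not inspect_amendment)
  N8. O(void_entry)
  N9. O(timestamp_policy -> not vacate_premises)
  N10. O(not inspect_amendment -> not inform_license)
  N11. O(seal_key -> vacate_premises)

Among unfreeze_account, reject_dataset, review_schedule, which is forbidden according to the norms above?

unfreeze_account

F(not seal_key) at premise 2 means O(seal_key).
Premise 11 is O(seal_key -> vacate_premises); since O(seal_key), deontic closure gives O(vacate_premises).
The contrapositive of premise 9 (O(timestamp_policy -> not vacate_premises)) is O(vacate_premises -> not timestamp_policy), and O(vacate_premises) is already established, so O(not timestamp_policy).
Premise 5 is O(not inspect_amendment -> timestamp_policy); contrapositively O(not timestamp_policy -> inspect_amendment). Since O(not timestamp_policy) holds, K gives O(inspect_amendment).
Premise 7, O(unfreeze_account -> not inspect_amendment), contraposes to O(inspect_amendment -> not unfreeze_account); with O(inspect_amendment) we get O(not unfreeze_account).
So O(not unfreeze_account) holds, i.e. unfreeze_account is forbidden. None of the other listed options is forbidden under the premises.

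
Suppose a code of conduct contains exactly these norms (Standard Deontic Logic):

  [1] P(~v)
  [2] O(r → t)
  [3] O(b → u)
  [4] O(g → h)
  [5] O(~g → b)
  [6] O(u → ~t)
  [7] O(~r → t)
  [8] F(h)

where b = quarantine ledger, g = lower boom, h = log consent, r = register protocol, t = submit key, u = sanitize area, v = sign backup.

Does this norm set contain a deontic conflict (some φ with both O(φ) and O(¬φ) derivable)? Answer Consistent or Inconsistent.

By case analysis on r: premise 2 gives O(r → t) and premise 7 gives O(~r → t), so O(t) either way.
The contrapositive of premise 6 (O(u → ~t)) is O(t → ~u), and O(t) is already established, so O(~u).
Premise 3 is O(b → u); contrapositively O(~u → ~b). Since O(~u) holds, K gives O(~b).
The contrapositive of premise 5 (O(~g → b)) is O(~b → g), and O(~b) is already established, so O(g).
Premise 4 is O(g → h); since O(g), deontic closure gives O(h).
However, F(h) at premise 8 amounts to O(~h).
We now have both O(h) and O(~h) — h is simultaneously obligatory and forbidden, violating the D-axiom.

Inconsistent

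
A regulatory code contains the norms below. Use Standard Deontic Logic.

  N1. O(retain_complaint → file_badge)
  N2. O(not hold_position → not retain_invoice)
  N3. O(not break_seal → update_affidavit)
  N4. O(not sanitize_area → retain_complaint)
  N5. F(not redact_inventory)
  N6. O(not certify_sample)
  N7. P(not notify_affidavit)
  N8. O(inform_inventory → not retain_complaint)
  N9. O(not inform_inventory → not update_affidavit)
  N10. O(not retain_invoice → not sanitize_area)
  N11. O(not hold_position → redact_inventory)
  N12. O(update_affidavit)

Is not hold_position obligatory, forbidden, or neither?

Premise 12 gives O(update_affidavit).
Premise 9, O(not inform_inventory → not update_affidavit), contraposes to O(update_affidavit → inform_inventory); with O(update_affidavit) we get O(inform_inventory).
With premise 8, O(inform_inventory → not retain_complaint), the K-axiom yields O(not retain_complaint).
Premise 4, O(not sanitize_area → retain_complaint), contraposes to O(not retain_complaint → sanitize_area); with O(not retain_complaint) we get O(sanitize_area).
Premise 10, O(not retain_invoice → not sanitize_area), contraposes to O(sanitize_area → retain_invoice); with O(sanitize_area) we get O(retain_invoice).
The contrapositive of premise 2 (O(not hold_position → not retain_invoice)) is O(retain_invoice → hold_position), and O(retain_invoice) is already established, so O(hold_position).
Premises 1, 3, 5, 6, 7, 11 do not contribute to this derivation.
Thus O(hold_position), which is F(not hold_position): not hold_position is forbidden.

Forbidden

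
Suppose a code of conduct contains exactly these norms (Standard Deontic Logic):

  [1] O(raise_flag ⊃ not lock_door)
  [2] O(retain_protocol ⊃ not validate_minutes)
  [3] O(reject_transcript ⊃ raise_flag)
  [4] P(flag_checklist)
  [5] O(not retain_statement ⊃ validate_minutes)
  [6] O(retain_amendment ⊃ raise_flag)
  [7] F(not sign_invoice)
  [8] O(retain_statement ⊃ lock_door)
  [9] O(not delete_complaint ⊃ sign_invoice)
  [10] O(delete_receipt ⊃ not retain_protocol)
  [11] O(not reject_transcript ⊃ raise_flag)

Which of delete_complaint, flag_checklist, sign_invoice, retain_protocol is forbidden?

Premises 11 and 3 cover both cases: O(not reject_transcript ⊃ raise_flag) and O(reject_transcript ⊃ raise_flag). Since not reject_transcript ∨ reject_transcript is a tautology, O(raise_flag) follows.
Premise 1 is O(raise_flag ⊃ not lock_door); since O(raise_flag), deontic closure gives O(not lock_door).
Premise 8, O(retain_statement ⊃ lock_door), contraposes to O(not lock_door ⊃ not retain_statement); with O(not lock_door) we get O(not retain_statement).
Applying K to premise 5 (O(not retain_statement ⊃ validate_minutes)) and O(not retain_statement) yields O(validate_minutes).
Premise 2, O(retain_protocol ⊃ not validate_minutes), contraposes to O(validate_minutes ⊃ not retain_protocol); with O(validate_minutes) we get O(not retain_protocol).
So O(not retain_protocol) holds, i.e. retain_protocol is forbidden. None of the other listed options is forbidden under the premises.

retain_protocol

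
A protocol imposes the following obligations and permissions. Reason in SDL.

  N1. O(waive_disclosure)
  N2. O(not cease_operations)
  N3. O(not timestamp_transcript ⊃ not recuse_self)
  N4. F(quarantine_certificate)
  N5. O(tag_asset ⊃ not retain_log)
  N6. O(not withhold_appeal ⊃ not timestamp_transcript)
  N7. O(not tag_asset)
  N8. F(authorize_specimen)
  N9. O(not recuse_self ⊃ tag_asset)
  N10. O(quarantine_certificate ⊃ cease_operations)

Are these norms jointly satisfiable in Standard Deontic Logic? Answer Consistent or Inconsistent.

Premise 10 is O(quarantine_certificate ⊃ cease_operations), but O(quarantine_certificate) is not derivable from the premises, so it does not yield O(cease_operations).
So O(cease_operations) is not derivable, and the apparent clash with O(not cease_operations) does not arise.
A world satisfying every obligation exists (e.g. authorize_specimen=false, cease_operations=false, quarantine_certificate=false, recuse_self=true, retain_log=false, tag_asset=false, timestamp_transcript=true, waive_disclosure=true, withhold_appeal=true); no atom is both obligatory and forbidden, so the set is consistent.

Consistent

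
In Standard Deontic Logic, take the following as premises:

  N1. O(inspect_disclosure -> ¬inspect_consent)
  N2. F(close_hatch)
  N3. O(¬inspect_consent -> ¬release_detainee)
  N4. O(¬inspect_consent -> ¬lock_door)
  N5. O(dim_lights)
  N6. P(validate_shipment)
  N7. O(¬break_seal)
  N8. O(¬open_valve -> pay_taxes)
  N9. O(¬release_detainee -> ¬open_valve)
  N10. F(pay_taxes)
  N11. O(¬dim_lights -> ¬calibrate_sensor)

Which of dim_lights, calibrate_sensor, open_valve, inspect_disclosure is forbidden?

Premise 10 is F(pay_taxes), i.e. O(¬pay_taxes).
Premise 8, O(¬open_valve -> pay_taxes), contraposes to O(¬pay_taxes -> open_valve); with O(¬pay_taxes) we get O(open_valve).
Premise 9, O(¬release_detainee -> ¬open_valve), contraposes to O(open_valve -> release_detainee); with O(open_valve) we get O(release_detainee).
Premise 3 is O(¬inspect_consent -> ¬release_detainee); contrapositively O(release_detainee -> inspect_consent). Since O(release_detainee) holds, K gives O(inspect_consent).
The contrapositive of premise 1 (O(inspect_disclosure -> ¬inspect_consent)) is O(inspect_consent -> ¬inspect_disclosure), and O(inspect_consent) is already established, so O(¬inspect_disclosure).
So O(¬inspect_disclosure) holds, i.e. inspect_disclosure is forbidden. None of the other listed options is forbidden under the premises.

inspect_disclosure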